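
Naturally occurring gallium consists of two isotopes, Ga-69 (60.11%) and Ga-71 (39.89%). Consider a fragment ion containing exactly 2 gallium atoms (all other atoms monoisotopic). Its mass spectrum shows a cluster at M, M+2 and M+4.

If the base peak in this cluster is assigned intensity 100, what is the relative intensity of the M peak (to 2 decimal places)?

Term probabilities: M 0.3613, M+2 0.4796, M+4 0.1591. Base peak = M+2.
P(M+2) = C(2,1) × 0.6011^1 × 0.3989^1 = 2 × 0.6011 × 0.3989 = 0.479558 (base)
P(M) = C(2,0) × 0.6011^2 × 0.3989^0 = 1 × 0.36132121 × 1.0000 = 0.361321
Relative intensity = 0.361321 / 0.479558 × 100 = 75.34

75.34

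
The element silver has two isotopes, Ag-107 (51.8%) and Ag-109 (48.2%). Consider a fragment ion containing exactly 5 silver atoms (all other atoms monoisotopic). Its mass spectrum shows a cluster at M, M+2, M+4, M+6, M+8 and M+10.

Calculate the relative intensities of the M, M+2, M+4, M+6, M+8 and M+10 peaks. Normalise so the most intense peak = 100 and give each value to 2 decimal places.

The 5 Ag atoms are independent, so intensities follow the terms of (0.518 + 0.482)^5.
P(M) = 0.518^5 = 0.037295
P(M+2) = 5 × 0.518^4 × 0.482^1 = 0.173515
P(M+4) = 10 × 0.518^3 × 0.482^2 = 0.322911
P(M+6) = 10 × 0.518^2 × 0.482^3 = 0.300470
P(M+8) = 5 × 0.518^1 × 0.482^4 = 0.139794
P(M+10) = 0.482^5 = 0.026016
The M+4 peak is largest (0.322911); scaling to 100 gives 11.55 : 53.73 : 100.00 : 93.05 : 43.29 : 8.06.

11.55 : 53.73 : 100.00 : 93.05 : 43.29 : 8.06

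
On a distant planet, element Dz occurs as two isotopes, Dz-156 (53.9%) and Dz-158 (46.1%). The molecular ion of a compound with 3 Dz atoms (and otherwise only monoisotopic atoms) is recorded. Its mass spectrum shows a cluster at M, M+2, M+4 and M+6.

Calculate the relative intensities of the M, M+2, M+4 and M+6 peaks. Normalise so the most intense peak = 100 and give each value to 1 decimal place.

The 3 Dz atoms are independent, so intensities follow the terms of (0.539 + 0.461)^3.
P(M) = 0.539^3 = 0.156591
P(M+2) = 3 × 0.539^2 × 0.461^1 = 0.401791
P(M+4) = 3 × 0.539^1 × 0.461^2 = 0.343646
P(M+6) = 0.461^3 = 0.097972
The M+2 peak is largest (0.401791); scaling to 100 gives 39.0 : 100.0 : 85.5 : 24.4.

39.0 : 100.0 : 85.5 : 24.4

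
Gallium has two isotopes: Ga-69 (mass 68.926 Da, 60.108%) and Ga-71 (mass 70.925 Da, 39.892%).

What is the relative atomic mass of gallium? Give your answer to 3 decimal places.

69.723 Da

Average mass = Σ (abundance × isotope mass) = 0.60108 × 68.926 + 0.39892 × 70.925
= 41.4300 + 28.2934 = 69.7234 Da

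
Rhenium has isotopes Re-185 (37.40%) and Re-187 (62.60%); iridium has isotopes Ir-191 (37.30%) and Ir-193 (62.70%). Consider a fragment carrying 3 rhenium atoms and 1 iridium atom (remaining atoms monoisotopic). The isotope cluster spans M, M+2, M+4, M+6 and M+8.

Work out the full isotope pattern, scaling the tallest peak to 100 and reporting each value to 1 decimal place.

Rhenium pattern (n=3): 0.05231362 : 0.26268713 : 0.43968487 : 0.24531438
Iridium pattern (n=1): 0.3730 : 0.6270
Convolve the two distributions (both contribute in 2-u steps):
  M: 0.05231362×0.3730 = 0.019513
  M+2: 0.05231362×0.6270 + 0.26268713×0.3730 = 0.130783
  M+4: 0.26268713×0.6270 + 0.43968487×0.3730 = 0.328707
  M+6: 0.43968487×0.6270 + 0.24531438×0.3730 = 0.367185
  M+8: 0.24531438×0.6270 = 0.153812
Scale to base peak (0.367185) = 100: 5.3 : 35.6 : 89.5 : 100.0 : 41.9

5.3 : 35.6 : 89.5 : 100.0 : 41.9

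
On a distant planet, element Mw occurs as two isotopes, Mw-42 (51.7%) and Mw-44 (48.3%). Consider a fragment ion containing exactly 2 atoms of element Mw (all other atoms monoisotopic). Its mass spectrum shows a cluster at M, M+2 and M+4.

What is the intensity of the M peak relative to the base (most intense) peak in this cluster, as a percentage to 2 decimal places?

53.52%

Binomial terms of (0.517 + 0.483)^2: M 0.2673, M+2 0.4994, M+4 0.2333 → M+2 is the base peak.
P(M+2) = C(2,1) × 0.517^1 × 0.483^1 = 2 × 0.5170 × 0.4830 = 0.499422 (base)
P(M) = C(2,0) × 0.517^2 × 0.483^0 = 1 × 0.267289 × 1.0000 = 0.267289
Relative intensity = 0.267289 / 0.499422 × 100 = 53.52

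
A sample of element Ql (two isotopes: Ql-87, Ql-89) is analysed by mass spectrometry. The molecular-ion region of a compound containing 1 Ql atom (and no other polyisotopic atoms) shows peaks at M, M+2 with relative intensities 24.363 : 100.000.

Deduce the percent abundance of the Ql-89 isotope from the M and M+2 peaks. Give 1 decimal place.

Let p = fractional abundance of Ql-87. I(M+2)/I(M) = [C(1,1)·p^0·(1−p)] / p^1 = 1·(1−p)/p = 100.000/24.363 = 4.1046
(1−p)/p = 4.1046/1 = 4.1046  ⇒  p = 1/(1 + 4.1046) = 0.1959
Ql-87: 19.6%, Ql-89: 80.4%.

80.4%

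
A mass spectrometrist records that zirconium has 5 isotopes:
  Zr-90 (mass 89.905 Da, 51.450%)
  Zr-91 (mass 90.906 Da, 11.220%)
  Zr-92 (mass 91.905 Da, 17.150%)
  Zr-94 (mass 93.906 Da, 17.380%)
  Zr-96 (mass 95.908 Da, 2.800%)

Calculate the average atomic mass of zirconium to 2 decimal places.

Ar = Σ fᵢ·mᵢ = 0.51450 × 89.905 + 0.11220 × 90.906 + 0.17150 × 91.905 + 0.17380 × 93.906 + 0.02800 × 95.908
= 46.2561 + 10.1997 + 15.7617 + 16.3209 + 2.6854 = 91.2238 Da

91.22 Da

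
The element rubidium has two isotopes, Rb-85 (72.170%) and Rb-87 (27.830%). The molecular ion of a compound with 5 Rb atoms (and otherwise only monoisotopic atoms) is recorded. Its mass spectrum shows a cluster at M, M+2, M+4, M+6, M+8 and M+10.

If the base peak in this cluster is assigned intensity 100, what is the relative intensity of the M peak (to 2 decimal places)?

51.86

Term probabilities: M 0.1958, M+2 0.3775, M+4 0.2911, M+6 0.1123, M+8 0.0216, M+10 0.0017. Base peak = M+2.
P(M+2) = C(5,1) × 0.72170^4 × 0.27830^1 = 5 × 0.27128565 × 0.2783 = 0.377494 (base)
P(M) = C(5,0) × 0.72170^5 × 0.27830^0 = 1 × 0.19578685 × 1.0000 = 0.195787
Relative intensity = 0.195787 / 0.377494 × 100 = 51.86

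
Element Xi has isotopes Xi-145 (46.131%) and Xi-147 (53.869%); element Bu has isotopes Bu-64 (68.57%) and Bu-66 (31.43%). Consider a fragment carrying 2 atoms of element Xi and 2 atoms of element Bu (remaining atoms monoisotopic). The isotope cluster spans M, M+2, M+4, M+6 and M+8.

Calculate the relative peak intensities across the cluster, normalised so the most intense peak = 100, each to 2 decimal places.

Element Xi pattern (n=2): 0.21280692 : 0.49700617 : 0.29018692
Element Bu pattern (n=2): 0.47018449 : 0.43103102 : 0.09878449
Convolve the two distributions (both contribute in 2-u steps):
  M: 0.21280692×0.47018449 = 0.100059
  M+2: 0.21280692×0.43103102 + 0.49700617×0.47018449 = 0.325411
  M+4: 0.21280692×0.09878449 + 0.49700617×0.43103102 + 0.29018692×0.47018449 = 0.371688
  M+6: 0.49700617×0.09878449 + 0.29018692×0.43103102 = 0.174176
  M+8: 0.29018692×0.09878449 = 0.028666
Scale to base peak (0.371688) = 100: 26.92 : 87.55 : 100.00 : 46.86 : 7.71

26.92 : 87.55 : 100.00 : 46.86 : 7.71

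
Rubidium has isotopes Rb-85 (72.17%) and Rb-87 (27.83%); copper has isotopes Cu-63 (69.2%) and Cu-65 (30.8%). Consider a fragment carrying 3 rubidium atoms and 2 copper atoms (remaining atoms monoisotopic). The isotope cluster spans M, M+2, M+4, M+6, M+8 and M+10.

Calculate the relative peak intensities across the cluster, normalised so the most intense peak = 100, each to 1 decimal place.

48.9 : 100.0 : 81.8 : 33.4 : 6.8 : 0.6

Rubidium pattern (n=3): 0.37589809 : 0.43485841 : 0.16768892 : 0.02155458
Copper pattern (n=2): 0.478864 : 0.426272 : 0.094864
Convolve the two distributions (both contribute in 2-u steps):
  M: 0.37589809×0.478864 = 0.180004
  M+2: 0.37589809×0.426272 + 0.43485841×0.478864 = 0.368473
  M+4: 0.37589809×0.094864 + 0.43485841×0.426272 + 0.16768892×0.478864 = 0.301327
  M+6: 0.43485841×0.094864 + 0.16768892×0.426272 + 0.02155458×0.478864 = 0.123055
  M+8: 0.16768892×0.094864 + 0.02155458×0.426272 = 0.025096
  M+10: 0.02155458×0.094864 = 0.002045
Scale to base peak (0.368473) = 100: 48.9 : 100.0 : 81.8 : 33.4 : 6.8 : 0.6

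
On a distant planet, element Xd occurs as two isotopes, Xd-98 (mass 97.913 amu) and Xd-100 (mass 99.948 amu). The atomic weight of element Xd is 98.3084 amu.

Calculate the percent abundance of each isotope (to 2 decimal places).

Let x be the fractional abundance of Xd-98; then Xd-100 has abundance 1 − x.
97.913·x + 99.948·(1 − x) = 98.3084
(97.913 − 99.948)·x = 98.3084 − 99.948
x = -1.6396 / -2.035 = 0.80570 → 80.57% Xd-98, 19.43% Xd-100.

Xd-98: 80.57%, Xd-100: 19.43%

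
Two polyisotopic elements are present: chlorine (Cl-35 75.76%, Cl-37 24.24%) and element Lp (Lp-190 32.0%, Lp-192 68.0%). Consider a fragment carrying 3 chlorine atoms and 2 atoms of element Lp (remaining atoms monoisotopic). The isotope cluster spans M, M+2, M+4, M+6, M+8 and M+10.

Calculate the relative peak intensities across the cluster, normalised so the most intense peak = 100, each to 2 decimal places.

Chlorine pattern (n=3): 0.4348304 : 0.41738208 : 0.13354464 : 0.01424288
Element Lp pattern (n=2): 0.1024 : 0.4352 : 0.4624
Convolve the two distributions (both contribute in 2-u steps):
  M: 0.4348304×0.1024 = 0.044527
  M+2: 0.4348304×0.4352 + 0.41738208×0.1024 = 0.231978
  M+4: 0.4348304×0.4624 + 0.41738208×0.4352 + 0.13354464×0.1024 = 0.396385
  M+6: 0.41738208×0.4624 + 0.13354464×0.4352 + 0.01424288×0.1024 = 0.252575
  M+8: 0.13354464×0.4624 + 0.01424288×0.4352 = 0.067950
  M+10: 0.01424288×0.4624 = 0.006586
Scale to base peak (0.396385) = 100: 11.23 : 58.52 : 100.00 : 63.72 : 17.14 : 1.66

11.23 : 58.52 : 100.00 : 63.72 : 17.14 : 1.66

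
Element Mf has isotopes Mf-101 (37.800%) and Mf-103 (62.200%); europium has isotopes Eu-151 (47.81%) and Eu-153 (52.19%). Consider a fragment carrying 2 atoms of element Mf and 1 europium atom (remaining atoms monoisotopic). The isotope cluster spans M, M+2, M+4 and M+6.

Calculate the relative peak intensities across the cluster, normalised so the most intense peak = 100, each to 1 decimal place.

Element Mf pattern (n=2): 0.142884 : 0.470232 : 0.386884
Europium pattern (n=1): 0.4781 : 0.5219
Convolve the two distributions (both contribute in 2-u steps):
  M: 0.142884×0.4781 = 0.068313
  M+2: 0.142884×0.5219 + 0.470232×0.4781 = 0.299389
  M+4: 0.470232×0.5219 + 0.386884×0.4781 = 0.430383
  M+6: 0.386884×0.5219 = 0.201915
Scale to base peak (0.430383) = 100: 15.9 : 69.6 : 100.0 : 46.9

15.9 : 69.6 : 100.0 : 46.9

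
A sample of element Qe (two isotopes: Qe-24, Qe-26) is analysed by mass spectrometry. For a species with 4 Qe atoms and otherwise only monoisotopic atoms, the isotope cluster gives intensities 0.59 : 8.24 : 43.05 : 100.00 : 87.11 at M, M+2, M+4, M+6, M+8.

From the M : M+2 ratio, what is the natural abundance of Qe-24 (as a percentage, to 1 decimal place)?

22.3%

Write p for the Qe-24 fraction. I(M+2)/I(M) = [C(4,1)·p^3·(1−p)] / p^4 = 4·(1−p)/p = 8.24/0.59 = 13.9661
(1−p)/p = 13.9661/4 = 3.4915  ⇒  p = 1/(1 + 3.4915) = 0.2226
Qe-24: 22.3%, Qe-26: 77.7%.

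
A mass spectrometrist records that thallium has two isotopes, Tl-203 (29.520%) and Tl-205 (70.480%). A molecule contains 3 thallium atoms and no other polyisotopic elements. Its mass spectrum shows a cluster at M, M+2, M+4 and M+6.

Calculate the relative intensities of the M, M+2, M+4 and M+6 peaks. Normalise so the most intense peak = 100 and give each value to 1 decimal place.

5.8 : 41.9 : 100.0 : 79.6

Expanding (0.29520 + 0.70480)^3:
P(M) = 0.29520^3 = 0.025725
P(M+2) = 3 × 0.29520^2 × 0.70480^1 = 0.184255
P(M+4) = 3 × 0.29520^1 × 0.70480^2 = 0.439916
P(M+6) = 0.70480^3 = 0.350104
The M+4 peak is largest (0.439916); scaling to 100 gives 5.8 : 41.9 : 100.0 : 79.6.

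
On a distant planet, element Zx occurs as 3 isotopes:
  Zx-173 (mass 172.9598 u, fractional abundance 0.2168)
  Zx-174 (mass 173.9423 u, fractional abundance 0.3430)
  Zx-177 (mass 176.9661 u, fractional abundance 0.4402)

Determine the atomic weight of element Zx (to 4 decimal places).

Average mass = Σ (abundance × isotope mass) = 0.2168 × 172.9598 + 0.3430 × 173.9423 + 0.4402 × 176.9661
= 37.49768 + 59.66221 + 77.90048 = 175.06037 u

175.0604 u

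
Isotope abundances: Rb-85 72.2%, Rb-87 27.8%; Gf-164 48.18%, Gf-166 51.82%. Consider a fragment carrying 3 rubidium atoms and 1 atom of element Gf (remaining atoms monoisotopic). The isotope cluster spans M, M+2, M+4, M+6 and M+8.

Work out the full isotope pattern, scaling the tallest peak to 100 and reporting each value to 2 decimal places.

Rubidium pattern (n=3): 0.37636705 : 0.43475086 : 0.16739714 : 0.02148495
Element Gf pattern (n=1): 0.4818 : 0.5182
Convolve the two distributions (both contribute in 2-u steps):
  M: 0.37636705×0.4818 = 0.181334
  M+2: 0.37636705×0.5182 + 0.43475086×0.4818 = 0.404496
  M+4: 0.43475086×0.5182 + 0.16739714×0.4818 = 0.305940
  M+6: 0.16739714×0.5182 + 0.02148495×0.4818 = 0.097097
  M+8: 0.02148495×0.5182 = 0.011134
Scale to base peak (0.404496) = 100: 44.83 : 100.00 : 75.63 : 24.00 : 2.75

44.83 : 100.00 : 75.63 : 24.00 : 2.75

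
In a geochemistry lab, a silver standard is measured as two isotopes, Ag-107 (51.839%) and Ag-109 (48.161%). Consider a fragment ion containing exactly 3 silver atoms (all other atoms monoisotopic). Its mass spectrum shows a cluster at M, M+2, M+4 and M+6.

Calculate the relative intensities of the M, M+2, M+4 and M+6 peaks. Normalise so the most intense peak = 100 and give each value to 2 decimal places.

35.88 : 100.00 : 92.90 : 28.77

Each Ag atom is independently Ag-107 (p = 0.51839) or Ag-109 (q = 0.48161); the cluster is the binomial expansion (p + q)^3.
P(M) = 0.51839^3 = 0.139306
P(M+2) = 3 × 0.51839^2 × 0.48161^1 = 0.388267
P(M+4) = 3 × 0.51839^1 × 0.48161^2 = 0.360719
P(M+6) = 0.48161^3 = 0.111709
The M+2 peak is largest (0.388267); scaling to 100 gives 35.88 : 100.00 : 92.90 : 28.77.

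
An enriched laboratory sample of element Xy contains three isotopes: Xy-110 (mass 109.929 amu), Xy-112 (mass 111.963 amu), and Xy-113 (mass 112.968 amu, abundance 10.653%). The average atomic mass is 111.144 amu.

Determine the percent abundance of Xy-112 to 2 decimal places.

The remaining 89.347% is split between Xy-110 (fraction x) and Xy-112 (fraction 0.89347 − x).
Substituting: 109.929x + 111.963(0.89347 − x) = 99.10951896
(109.929 − 111.963)x = -0.92606265  ⇒  x = 0.45529, y = 0.43818
Xy-110: 45.53%, Xy-112: 43.82%.

43.82%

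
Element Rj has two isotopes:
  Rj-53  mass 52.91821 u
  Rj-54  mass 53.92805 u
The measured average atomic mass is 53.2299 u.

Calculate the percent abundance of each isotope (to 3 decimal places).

Rj-53: 69.135%, Rj-54: 30.865%

Writing the weighted mean with unknown fraction x of Rj-53:
52.91821·x + 53.92805·(1 − x) = 53.2299
(52.91821 − 53.92805)·x = 53.2299 − 53.92805
x = -0.69815 / -1.00984 = 0.69135 → 69.135% Rj-53, 30.865% Rj-54.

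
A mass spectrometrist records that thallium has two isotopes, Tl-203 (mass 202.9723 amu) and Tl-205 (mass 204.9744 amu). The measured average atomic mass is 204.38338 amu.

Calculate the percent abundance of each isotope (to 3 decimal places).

Tl-203: 29.520%, Tl-205: 70.480%

With x = fraction of Tl-203 (so Tl-205 is 1 − x):
202.9723·x + 204.9744·(1 − x) = 204.38338
(202.9723 − 204.9744)·x = 204.38338 − 204.9744
x = -0.59102 / -2.0021 = 0.29520 → 29.520% Tl-203, 70.480% Tl-205.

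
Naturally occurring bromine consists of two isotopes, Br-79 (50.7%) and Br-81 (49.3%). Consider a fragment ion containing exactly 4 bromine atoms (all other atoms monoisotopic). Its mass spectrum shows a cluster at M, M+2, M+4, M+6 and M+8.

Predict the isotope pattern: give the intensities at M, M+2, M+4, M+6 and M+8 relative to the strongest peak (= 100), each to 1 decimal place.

The 4 Br atoms are independent, so intensities follow the terms of (0.507 + 0.493)^4.
P(M) = 0.507^4 = 0.066074
P(M+2) = 4 × 0.507^3 × 0.493^1 = 0.256999
P(M+4) = 6 × 0.507^2 × 0.493^2 = 0.374853
P(M+6) = 4 × 0.507^1 × 0.493^3 = 0.243001
P(M+8) = 0.493^4 = 0.059073
The M+4 peak is largest (0.374853); scaling to 100 gives 17.6 : 68.6 : 100.0 : 64.8 : 15.8.

17.6 : 68.6 : 100.0 : 64.8 : 15.8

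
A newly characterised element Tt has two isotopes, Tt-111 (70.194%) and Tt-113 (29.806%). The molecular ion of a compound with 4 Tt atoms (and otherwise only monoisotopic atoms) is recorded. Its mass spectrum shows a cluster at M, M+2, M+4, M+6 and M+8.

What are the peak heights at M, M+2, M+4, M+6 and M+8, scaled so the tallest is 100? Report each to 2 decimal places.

Expanding (0.70194 + 0.29806)^4:
P(M) = 0.70194^4 = 0.242773
P(M+2) = 4 × 0.70194^3 × 0.29806^1 = 0.412348
P(M+4) = 6 × 0.70194^2 × 0.29806^2 = 0.262639
P(M+6) = 4 × 0.70194^1 × 0.29806^3 = 0.074348
P(M+8) = 0.29806^4 = 0.007893
The M+2 peak is largest (0.412348); scaling to 100 gives 58.88 : 100.00 : 63.69 : 18.03 : 1.91.

58.88 : 100.00 : 63.69 : 18.03 : 1.91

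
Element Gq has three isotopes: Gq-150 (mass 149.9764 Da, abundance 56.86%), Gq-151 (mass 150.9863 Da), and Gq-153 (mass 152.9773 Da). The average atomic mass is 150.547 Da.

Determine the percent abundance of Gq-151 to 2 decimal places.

36.36%

The remaining 43.14% is split between Gq-151 (fraction x) and Gq-153 (fraction 0.4314 − x).
Substituting: 150.9863x + 152.9773(0.4314 − x) = 65.27041896
(150.9863 − 152.9773)x = -0.72398826  ⇒  x = 0.36363, y = 0.06777
Gq-151: 36.36%, Gq-153: 6.78%.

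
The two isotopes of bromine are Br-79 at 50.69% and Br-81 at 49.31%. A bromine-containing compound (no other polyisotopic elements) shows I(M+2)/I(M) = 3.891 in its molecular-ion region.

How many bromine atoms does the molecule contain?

4

With n Br atoms, P(M+2)/P(M) = C(n,1)·p^(n−1)q / p^n = n·q/p = n · 0.4931/0.5069.
n = 3.891 × 0.5069/0.4931 = 4.00 ≈ 4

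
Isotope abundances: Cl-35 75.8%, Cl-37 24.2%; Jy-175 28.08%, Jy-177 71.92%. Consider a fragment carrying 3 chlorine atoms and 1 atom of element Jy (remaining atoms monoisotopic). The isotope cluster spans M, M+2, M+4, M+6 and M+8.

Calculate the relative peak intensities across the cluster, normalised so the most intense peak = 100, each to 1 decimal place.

28.4 : 100.0 : 78.4 : 23.2 : 2.4

Chlorine pattern (n=3): 0.43551951 : 0.41713346 : 0.13317454 : 0.01417249
Element Jy pattern (n=1): 0.2808 : 0.7192
Convolve the two distributions (both contribute in 2-u steps):
  M: 0.43551951×0.2808 = 0.122294
  M+2: 0.43551951×0.7192 + 0.41713346×0.2808 = 0.430357
  M+4: 0.41713346×0.7192 + 0.13317454×0.2808 = 0.337398
  M+6: 0.13317454×0.7192 + 0.01417249×0.2808 = 0.099759
  M+8: 0.01417249×0.7192 = 0.010193
Scale to base peak (0.430357) = 100: 28.4 : 100.0 : 78.4 : 23.2 : 2.4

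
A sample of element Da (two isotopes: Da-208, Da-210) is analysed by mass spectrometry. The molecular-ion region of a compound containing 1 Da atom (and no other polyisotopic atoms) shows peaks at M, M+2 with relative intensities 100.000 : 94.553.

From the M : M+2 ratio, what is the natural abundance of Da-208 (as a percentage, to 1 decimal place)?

51.4%

Write p for the Da-208 fraction. I(M+2)/I(M) = [C(1,1)·p^0·(1−p)] / p^1 = 1·(1−p)/p = 94.553/100.000 = 0.9455
(1−p)/p = 0.9455/1 = 0.9455  ⇒  p = 1/(1 + 0.9455) = 0.5140
Da-208: 51.4%, Da-210: 48.6%.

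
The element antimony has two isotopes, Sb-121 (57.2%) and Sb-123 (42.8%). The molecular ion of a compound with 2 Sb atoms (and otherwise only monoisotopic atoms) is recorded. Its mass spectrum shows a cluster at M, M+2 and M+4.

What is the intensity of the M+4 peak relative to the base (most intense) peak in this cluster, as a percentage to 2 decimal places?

(0.572 + 0.428)^2 gives M 0.3272, M+2 0.4896, M+4 0.1832; the largest is M+2.
P(M+2) = C(2,1) × 0.572^1 × 0.428^1 = 2 × 0.5720 × 0.4280 = 0.489632 (base)
P(M+4) = C(2,2) × 0.572^0 × 0.428^2 = 1 × 1.0000 × 0.183184 = 0.183184
Relative intensity = 0.183184 / 0.489632 × 100 = 37.41

37.41%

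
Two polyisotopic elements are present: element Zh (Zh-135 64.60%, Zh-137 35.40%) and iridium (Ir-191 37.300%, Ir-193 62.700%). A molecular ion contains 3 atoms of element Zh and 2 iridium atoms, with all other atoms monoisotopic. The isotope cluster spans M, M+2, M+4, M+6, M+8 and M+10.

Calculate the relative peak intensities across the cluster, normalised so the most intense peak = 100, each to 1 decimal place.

10.8 : 54.1 : 100.0 : 84.7 : 33.5 : 5.0

Element Zh pattern (n=3): 0.26958614 : 0.44318959 : 0.24286241 : 0.04436186
Iridium pattern (n=2): 0.139129 : 0.467742 : 0.393129
Convolve the two distributions (both contribute in 2-u steps):
  M: 0.26958614×0.139129 = 0.037507
  M+2: 0.26958614×0.467742 + 0.44318959×0.139129 = 0.187757
  M+4: 0.26958614×0.393129 + 0.44318959×0.467742 + 0.24286241×0.139129 = 0.347070
  M+6: 0.44318959×0.393129 + 0.24286241×0.467742 + 0.04436186×0.139129 = 0.294000
  M+8: 0.24286241×0.393129 + 0.04436186×0.467742 = 0.116226
  M+10: 0.04436186×0.393129 = 0.017440
Scale to base peak (0.347070) = 100: 10.8 : 54.1 : 100.0 : 84.7 : 33.5 : 5.0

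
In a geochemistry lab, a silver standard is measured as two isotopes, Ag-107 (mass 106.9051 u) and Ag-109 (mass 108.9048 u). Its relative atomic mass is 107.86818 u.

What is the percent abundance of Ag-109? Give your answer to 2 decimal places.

48.16%

With x = fraction of Ag-107 (so Ag-109 is 1 − x):
106.9051·x + 108.9048·(1 − x) = 107.86818
(106.9051 − 108.9048)·x = 107.86818 − 108.9048
x = -1.03662 / -1.9997 = 0.51839 → 51.84% Ag-107, 48.16% Ag-109.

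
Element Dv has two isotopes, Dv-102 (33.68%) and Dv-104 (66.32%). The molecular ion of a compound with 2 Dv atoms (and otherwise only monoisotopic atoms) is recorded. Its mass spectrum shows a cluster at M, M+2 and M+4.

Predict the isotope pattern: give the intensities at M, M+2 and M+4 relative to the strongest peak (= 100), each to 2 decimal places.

25.39 : 100.00 : 98.46

Each Dv atom is independently Dv-102 (p = 0.3368) or Dv-104 (q = 0.6632); the cluster is the binomial expansion (p + q)^2.
P(M) = 0.3368^2 = 0.113434
P(M+2) = 2 × 0.3368^1 × 0.6632^1 = 0.446732
P(M+4) = 0.6632^2 = 0.439834
The M+2 peak is largest (0.446732); scaling to 100 gives 25.39 : 100.00 : 98.46.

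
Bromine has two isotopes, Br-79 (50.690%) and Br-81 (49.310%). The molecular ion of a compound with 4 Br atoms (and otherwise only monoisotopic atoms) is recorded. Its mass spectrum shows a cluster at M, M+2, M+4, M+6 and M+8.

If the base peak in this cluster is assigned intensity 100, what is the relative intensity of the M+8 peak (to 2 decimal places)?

15.77

(0.50690 + 0.49310)^4 gives M 0.0660, M+2 0.2569, M+4 0.3749, M+6 0.2431, M+8 0.0591; the largest is M+4.
P(M+4) = C(4,2) × 0.50690^2 × 0.49310^2 = 6 × 0.25694761 × 0.24314761 = 0.374857 (base)
P(M+8) = C(4,4) × 0.50690^0 × 0.49310^4 = 1 × 1.0000 × 0.05912076 = 0.059121
Relative intensity = 0.059121 / 0.374857 × 100 = 15.77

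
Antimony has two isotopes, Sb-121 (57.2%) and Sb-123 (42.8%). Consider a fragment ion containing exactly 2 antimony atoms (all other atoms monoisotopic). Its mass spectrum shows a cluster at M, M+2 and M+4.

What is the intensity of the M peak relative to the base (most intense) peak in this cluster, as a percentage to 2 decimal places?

66.82%

(0.572 + 0.428)^2 gives M 0.3272, M+2 0.4896, M+4 0.1832; the largest is M+2.
P(M+2) = C(2,1) × 0.572^1 × 0.428^1 = 2 × 0.5720 × 0.4280 = 0.489632 (base)
P(M) = C(2,0) × 0.572^2 × 0.428^0 = 1 × 0.327184 × 1.0000 = 0.327184
Relative intensity = 0.327184 / 0.489632 × 100 = 66.82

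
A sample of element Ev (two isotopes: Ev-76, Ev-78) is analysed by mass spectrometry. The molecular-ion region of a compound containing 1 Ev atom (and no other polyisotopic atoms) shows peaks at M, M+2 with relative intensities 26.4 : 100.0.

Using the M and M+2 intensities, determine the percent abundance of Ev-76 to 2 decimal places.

Write p for the Ev-76 fraction. I(M+2)/I(M) = [C(1,1)·p^0·(1−p)] / p^1 = 1·(1−p)/p = 100.0/26.4 = 3.7879
(1−p)/p = 3.7879/1 = 3.7879  ⇒  p = 1/(1 + 3.7879) = 0.2089
Ev-76: 20.89%, Ev-78: 79.11%.

20.89%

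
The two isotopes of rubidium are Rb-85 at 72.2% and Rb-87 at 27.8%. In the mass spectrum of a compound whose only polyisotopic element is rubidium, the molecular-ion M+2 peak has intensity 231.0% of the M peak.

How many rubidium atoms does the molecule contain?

The M+2/M ratio from n Rb atoms is n · q/p = n · 0.278/0.722.
n = 2.310 × 0.722/0.278 = 6.00 ≈ 6

6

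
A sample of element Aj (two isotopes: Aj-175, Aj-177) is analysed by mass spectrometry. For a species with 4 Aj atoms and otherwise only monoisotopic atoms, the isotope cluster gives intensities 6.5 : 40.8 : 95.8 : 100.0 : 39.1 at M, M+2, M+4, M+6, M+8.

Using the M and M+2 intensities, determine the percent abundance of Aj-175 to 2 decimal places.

Write p for the Aj-175 fraction. I(M+2)/I(M) = [C(4,1)·p^3·(1−p)] / p^4 = 4·(1−p)/p = 40.8/6.5 = 6.2769
(1−p)/p = 6.2769/4 = 1.5692  ⇒  p = 1/(1 + 1.5692) = 0.3892
Aj-175: 38.92%, Aj-177: 61.08%.

38.92%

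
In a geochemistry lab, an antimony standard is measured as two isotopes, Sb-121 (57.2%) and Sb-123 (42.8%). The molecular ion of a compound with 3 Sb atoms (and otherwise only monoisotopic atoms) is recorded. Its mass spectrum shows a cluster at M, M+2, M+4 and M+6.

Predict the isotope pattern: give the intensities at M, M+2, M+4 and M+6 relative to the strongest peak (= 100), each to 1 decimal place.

44.5 : 100.0 : 74.8 : 18.7

Each Sb atom is independently Sb-121 (p = 0.572) or Sb-123 (q = 0.428); the cluster is the binomial expansion (p + q)^3.
P(M) = 0.572^3 = 0.187149
P(M+2) = 3 × 0.572^2 × 0.428^1 = 0.420104
P(M+4) = 3 × 0.572^1 × 0.428^2 = 0.314344
P(M+6) = 0.428^3 = 0.078403
The M+2 peak is largest (0.420104); scaling to 100 gives 44.5 : 100.0 : 74.8 : 18.7.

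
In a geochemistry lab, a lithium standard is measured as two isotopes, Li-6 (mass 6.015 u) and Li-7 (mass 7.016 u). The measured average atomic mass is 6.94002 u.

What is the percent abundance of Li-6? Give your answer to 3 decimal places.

Let x be the fractional abundance of Li-6; then Li-7 has abundance 1 − x.
6.015·x + 7.016·(1 − x) = 6.94002
(6.015 − 7.016)·x = 6.94002 − 7.016
x = -0.07598 / -1.001 = 0.07590 → 7.590% Li-6, 92.410% Li-7.

7.590%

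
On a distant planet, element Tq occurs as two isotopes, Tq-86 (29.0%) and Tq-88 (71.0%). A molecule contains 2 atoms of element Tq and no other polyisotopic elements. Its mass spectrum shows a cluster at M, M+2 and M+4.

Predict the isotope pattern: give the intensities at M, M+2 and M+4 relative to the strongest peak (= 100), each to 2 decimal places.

16.68 : 81.69 : 100.00

Each Tq atom is independently Tq-86 (p = 0.290) or Tq-88 (q = 0.710); the cluster is the binomial expansion (p + q)^2.
P(M) = 0.290^2 = 0.084100
P(M+2) = 2 × 0.290^1 × 0.710^1 = 0.411800
P(M+4) = 0.710^2 = 0.504100
The M+4 peak is largest (0.504100); scaling to 100 gives 16.68 : 81.69 : 100.00.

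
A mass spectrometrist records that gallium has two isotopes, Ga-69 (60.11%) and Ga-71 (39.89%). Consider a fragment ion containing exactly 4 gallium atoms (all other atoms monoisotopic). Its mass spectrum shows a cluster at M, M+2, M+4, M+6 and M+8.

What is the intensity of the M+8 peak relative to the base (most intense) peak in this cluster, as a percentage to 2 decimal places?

7.31%

Term probabilities: M 0.1306, M+2 0.3465, M+4 0.3450, M+6 0.1526, M+8 0.0253. Base peak = M+2.
P(M+2) = C(4,1) × 0.6011^3 × 0.3989^1 = 4 × 0.21719018 × 0.3989 = 0.346549 (base)
P(M+8) = C(4,4) × 0.6011^0 × 0.3989^4 = 1 × 1.0000 × 0.02531956 = 0.025320
Relative intensity = 0.025320 / 0.346549 × 100 = 7.31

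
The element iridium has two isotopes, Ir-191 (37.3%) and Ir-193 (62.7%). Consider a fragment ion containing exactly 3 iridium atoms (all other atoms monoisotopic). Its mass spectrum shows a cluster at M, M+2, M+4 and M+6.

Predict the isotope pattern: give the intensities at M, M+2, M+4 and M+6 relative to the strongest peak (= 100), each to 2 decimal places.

11.80 : 59.49 : 100.00 : 56.03

Each Ir atom is independently Ir-191 (p = 0.373) or Ir-193 (q = 0.627); the cluster is the binomial expansion (p + q)^3.
P(M) = 0.373^3 = 0.051895
P(M+2) = 3 × 0.373^2 × 0.627^1 = 0.261702
P(M+4) = 3 × 0.373^1 × 0.627^2 = 0.439911
P(M+6) = 0.627^3 = 0.246492
The M+4 peak is largest (0.439911); scaling to 100 gives 11.80 : 59.49 : 100.00 : 56.03.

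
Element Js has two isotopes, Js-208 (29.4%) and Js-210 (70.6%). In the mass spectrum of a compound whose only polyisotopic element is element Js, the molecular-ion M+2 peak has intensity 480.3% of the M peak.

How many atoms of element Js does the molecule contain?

With n Js atoms, P(M+2)/P(M) = C(n,1)·p^(n−1)q / p^n = n·q/p = n · 0.706/0.294.
n = 4.803 × 0.294/0.706 = 2.00 ≈ 2

2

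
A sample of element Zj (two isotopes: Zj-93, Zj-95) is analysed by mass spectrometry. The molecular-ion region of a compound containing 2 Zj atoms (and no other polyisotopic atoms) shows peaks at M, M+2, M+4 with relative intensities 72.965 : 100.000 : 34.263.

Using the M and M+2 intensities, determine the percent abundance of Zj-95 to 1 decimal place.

40.7%

If p is the fraction of Zj that is Zj-93, then I(M+2)/I(M) = [C(2,1)·p^1·(1−p)] / p^2 = 2·(1−p)/p = 100.000/72.965 = 1.3705
(1−p)/p = 1.3705/2 = 0.6853  ⇒  p = 1/(1 + 0.6853) = 0.5934
Zj-93: 59.3%, Zj-95: 40.7%.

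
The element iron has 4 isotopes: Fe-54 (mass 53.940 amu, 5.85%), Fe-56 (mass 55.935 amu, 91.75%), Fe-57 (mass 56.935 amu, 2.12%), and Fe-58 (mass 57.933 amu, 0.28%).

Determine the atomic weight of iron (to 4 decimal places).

Average mass = Σ (abundance × isotope mass) = 0.0585 × 53.940 + 0.9175 × 55.935 + 0.0212 × 56.935 + 0.0028 × 57.933
= 3.15549 + 51.32036 + 1.20702 + 0.16221 = 55.84508 amu

55.8451 amu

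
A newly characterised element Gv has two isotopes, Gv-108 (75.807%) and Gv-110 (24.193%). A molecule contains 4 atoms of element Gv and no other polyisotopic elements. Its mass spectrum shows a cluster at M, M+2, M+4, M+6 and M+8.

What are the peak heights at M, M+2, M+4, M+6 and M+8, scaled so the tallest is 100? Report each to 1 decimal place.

78.3 : 100.0 : 47.9 : 10.2 : 0.8

Expanding (0.75807 + 0.24193)^4:
P(M) = 0.75807^4 = 0.330246
P(M+2) = 4 × 0.75807^3 × 0.24193^1 = 0.421578
P(M+4) = 6 × 0.75807^2 × 0.24193^2 = 0.201813
P(M+6) = 4 × 0.75807^1 × 0.24193^3 = 0.042938
P(M+8) = 0.24193^4 = 0.003426
The M+2 peak is largest (0.421578); scaling to 100 gives 78.3 : 100.0 : 47.9 : 10.2 : 0.8.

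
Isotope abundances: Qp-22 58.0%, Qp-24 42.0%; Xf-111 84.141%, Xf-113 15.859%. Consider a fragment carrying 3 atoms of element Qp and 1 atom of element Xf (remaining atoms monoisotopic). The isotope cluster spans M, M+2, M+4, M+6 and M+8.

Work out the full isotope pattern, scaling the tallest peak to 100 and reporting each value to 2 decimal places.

Element Qp pattern (n=3): 0.195112 : 0.423864 : 0.306936 : 0.074088
Element Xf pattern (n=1): 0.84141 : 0.15859
Convolve the two distributions (both contribute in 2-u steps):
  M: 0.195112×0.84141 = 0.164169
  M+2: 0.195112×0.15859 + 0.423864×0.84141 = 0.387586
  M+4: 0.423864×0.15859 + 0.306936×0.84141 = 0.325480
  M+6: 0.306936×0.15859 + 0.074088×0.84141 = 0.111015
  M+8: 0.074088×0.15859 = 0.011750
Scale to base peak (0.387586) = 100: 42.36 : 100.00 : 83.98 : 28.64 : 3.03

42.36 : 100.00 : 83.98 : 28.64 : 3.03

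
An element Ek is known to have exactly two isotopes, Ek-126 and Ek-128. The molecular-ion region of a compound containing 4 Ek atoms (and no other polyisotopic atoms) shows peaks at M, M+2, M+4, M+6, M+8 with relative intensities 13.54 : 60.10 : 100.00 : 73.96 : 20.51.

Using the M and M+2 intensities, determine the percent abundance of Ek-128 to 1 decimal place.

If p is the fraction of Ek that is Ek-126, then I(M+2)/I(M) = [C(4,1)·p^3·(1−p)] / p^4 = 4·(1−p)/p = 60.10/13.54 = 4.4387
(1−p)/p = 4.4387/4 = 1.1097  ⇒  p = 1/(1 + 1.1097) = 0.4740
Ek-126: 47.4%, Ek-128: 52.6%.

52.6%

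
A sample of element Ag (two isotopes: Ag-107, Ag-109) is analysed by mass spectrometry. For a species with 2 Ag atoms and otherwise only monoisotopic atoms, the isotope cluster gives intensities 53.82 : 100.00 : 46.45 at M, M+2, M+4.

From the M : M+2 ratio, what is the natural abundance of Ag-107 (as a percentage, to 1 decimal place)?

51.8%

If p is the fraction of Ag that is Ag-107, then I(M+2)/I(M) = [C(2,1)·p^1·(1−p)] / p^2 = 2·(1−p)/p = 100.00/53.82 = 1.8580
(1−p)/p = 1.8580/2 = 0.9290  ⇒  p = 1/(1 + 0.9290) = 0.5184
Ag-107: 51.8%, Ag-109: 48.2%.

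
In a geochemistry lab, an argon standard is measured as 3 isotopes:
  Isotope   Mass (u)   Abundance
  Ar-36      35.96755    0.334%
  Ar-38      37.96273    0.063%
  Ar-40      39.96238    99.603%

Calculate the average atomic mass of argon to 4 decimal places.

Weight each isotope mass by its fractional abundance: 0.00334 × 35.96755 + 0.00063 × 37.96273 + 0.99603 × 39.96238
= 0.120132 + 0.023917 + 39.803729 = 39.947778 u

39.9478 u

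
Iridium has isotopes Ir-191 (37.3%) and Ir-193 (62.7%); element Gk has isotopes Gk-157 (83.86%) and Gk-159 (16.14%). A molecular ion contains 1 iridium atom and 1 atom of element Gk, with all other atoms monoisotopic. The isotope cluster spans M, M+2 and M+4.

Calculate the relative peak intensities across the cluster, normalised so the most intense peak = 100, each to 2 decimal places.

53.38 : 100.00 : 17.27

Iridium pattern (n=1): 0.3730 : 0.6270
Element Gk pattern (n=1): 0.8386 : 0.1614
Convolve the two distributions (both contribute in 2-u steps):
  M: 0.3730×0.8386 = 0.312798
  M+2: 0.3730×0.1614 + 0.6270×0.8386 = 0.586004
  M+4: 0.6270×0.1614 = 0.101198
Scale to base peak (0.586004) = 100: 53.38 : 100.00 : 17.27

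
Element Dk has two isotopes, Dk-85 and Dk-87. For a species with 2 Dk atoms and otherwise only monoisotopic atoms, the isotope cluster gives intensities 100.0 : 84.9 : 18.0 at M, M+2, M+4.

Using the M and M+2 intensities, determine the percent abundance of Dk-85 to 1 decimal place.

70.2%

Let p = fractional abundance of Dk-85. I(M+2)/I(M) = [C(2,1)·p^1·(1−p)] / p^2 = 2·(1−p)/p = 84.9/100.0 = 0.8490
(1−p)/p = 0.8490/2 = 0.4245  ⇒  p = 1/(1 + 0.4245) = 0.7020
Dk-85: 70.2%, Dk-87: 29.8%.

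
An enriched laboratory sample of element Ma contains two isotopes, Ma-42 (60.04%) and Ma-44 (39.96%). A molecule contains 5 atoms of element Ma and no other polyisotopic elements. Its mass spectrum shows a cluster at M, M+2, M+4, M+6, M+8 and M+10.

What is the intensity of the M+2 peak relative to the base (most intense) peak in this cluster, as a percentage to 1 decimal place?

75.1%

Binomial terms of (0.6004 + 0.3996)^5: M 0.0780, M+2 0.2596, M+4 0.3456, M+6 0.2300, M+8 0.0765, M+10 0.0102 → M+4 is the base peak.
P(M+4) = C(5,2) × 0.6004^3 × 0.3996^2 = 10 × 0.21643229 × 0.15968016 = 0.345599 (base)
P(M+2) = C(5,1) × 0.6004^4 × 0.3996^1 = 5 × 0.12994595 × 0.3996 = 0.259632
Relative intensity = 0.259632 / 0.345599 × 100 = 75.1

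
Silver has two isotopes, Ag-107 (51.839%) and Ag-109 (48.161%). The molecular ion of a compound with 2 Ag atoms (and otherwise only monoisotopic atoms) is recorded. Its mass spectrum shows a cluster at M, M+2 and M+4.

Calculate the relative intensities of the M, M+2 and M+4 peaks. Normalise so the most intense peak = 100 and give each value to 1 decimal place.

53.8 : 100.0 : 46.5

Expanding (0.51839 + 0.48161)^2:
P(M) = 0.51839^2 = 0.268728
P(M+2) = 2 × 0.51839^1 × 0.48161^1 = 0.499324
P(M+4) = 0.48161^2 = 0.231948
The M+2 peak is largest (0.499324); scaling to 100 gives 53.8 : 100.0 : 46.5.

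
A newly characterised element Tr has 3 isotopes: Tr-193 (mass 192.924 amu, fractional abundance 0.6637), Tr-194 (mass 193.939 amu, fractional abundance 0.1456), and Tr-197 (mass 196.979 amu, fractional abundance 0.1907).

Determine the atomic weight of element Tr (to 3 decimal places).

193.845 amu

Average mass = Σ (abundance × isotope mass) = 0.6637 × 192.924 + 0.1456 × 193.939 + 0.1907 × 196.979
= 128.0437 + 28.2375 + 37.5639 = 193.8451 amu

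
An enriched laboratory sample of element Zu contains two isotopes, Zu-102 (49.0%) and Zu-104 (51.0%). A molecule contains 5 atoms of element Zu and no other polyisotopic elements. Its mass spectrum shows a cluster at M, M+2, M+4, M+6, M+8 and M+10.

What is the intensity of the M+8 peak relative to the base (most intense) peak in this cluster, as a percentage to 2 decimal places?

Binomial terms of (0.490 + 0.510)^5: M 0.0282, M+2 0.1470, M+4 0.3060, M+6 0.3185, M+8 0.1657, M+10 0.0345 → M+6 is the base peak.
P(M+6) = C(5,3) × 0.490^2 × 0.510^3 = 10 × 0.2401 × 0.132651 = 0.318495 (base)
P(M+8) = C(5,4) × 0.490^1 × 0.510^4 = 5 × 0.4900 × 0.06765201 = 0.165747
Relative intensity = 0.165747 / 0.318495 × 100 = 52.04

52.04%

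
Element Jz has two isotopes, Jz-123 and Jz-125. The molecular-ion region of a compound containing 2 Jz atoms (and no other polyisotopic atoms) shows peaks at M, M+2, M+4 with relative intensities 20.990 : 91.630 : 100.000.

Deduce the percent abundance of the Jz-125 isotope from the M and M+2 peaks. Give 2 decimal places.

Write p for the Jz-123 fraction. I(M+2)/I(M) = [C(2,1)·p^1·(1−p)] / p^2 = 2·(1−p)/p = 91.630/20.990 = 4.3654
(1−p)/p = 4.3654/2 = 2.1827  ⇒  p = 1/(1 + 2.1827) = 0.3142
Jz-123: 31.42%, Jz-125: 68.58%.

68.58%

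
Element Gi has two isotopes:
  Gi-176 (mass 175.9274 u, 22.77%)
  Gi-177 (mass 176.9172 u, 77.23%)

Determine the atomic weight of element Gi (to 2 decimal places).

Average mass = Σ (abundance × isotope mass) = 0.2277 × 175.9274 + 0.7723 × 176.9172
= 40.05867 + 136.63315 = 176.69182 u

176.69 u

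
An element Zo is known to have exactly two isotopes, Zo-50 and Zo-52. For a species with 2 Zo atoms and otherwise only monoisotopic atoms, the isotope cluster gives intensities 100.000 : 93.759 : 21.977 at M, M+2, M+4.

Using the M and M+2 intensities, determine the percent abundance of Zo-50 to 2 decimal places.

Let p = fractional abundance of Zo-50. I(M+2)/I(M) = [C(2,1)·p^1·(1−p)] / p^2 = 2·(1−p)/p = 93.759/100.000 = 0.9376
(1−p)/p = 0.9376/2 = 0.4688  ⇒  p = 1/(1 + 0.4688) = 0.6808
Zo-50: 68.08%, Zo-52: 31.92%.

68.08%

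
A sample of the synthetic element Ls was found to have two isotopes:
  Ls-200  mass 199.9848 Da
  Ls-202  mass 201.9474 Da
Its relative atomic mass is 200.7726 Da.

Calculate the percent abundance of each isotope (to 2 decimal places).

Ls-200: 59.86%, Ls-202: 40.14%

Writing the weighted mean with unknown fraction x of Ls-200:
199.9848·x + 201.9474·(1 − x) = 200.7726
(199.9848 − 201.9474)·x = 200.7726 − 201.9474
x = -1.1748 / -1.9626 = 0.59859 → 59.86% Ls-200, 40.14% Ls-202.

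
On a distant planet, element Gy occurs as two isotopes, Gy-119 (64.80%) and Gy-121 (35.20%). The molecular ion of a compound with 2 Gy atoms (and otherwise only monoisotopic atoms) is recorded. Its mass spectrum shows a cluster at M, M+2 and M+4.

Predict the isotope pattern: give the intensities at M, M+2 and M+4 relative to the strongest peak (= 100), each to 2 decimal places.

Each Gy atom is independently Gy-119 (p = 0.6480) or Gy-121 (q = 0.3520); the cluster is the binomial expansion (p + q)^2.
P(M) = 0.6480^2 = 0.419904
P(M+2) = 2 × 0.6480^1 × 0.3520^1 = 0.456192
P(M+4) = 0.3520^2 = 0.123904
The M+2 peak is largest (0.456192); scaling to 100 gives 92.05 : 100.00 : 27.16.

92.05 : 100.00 : 27.16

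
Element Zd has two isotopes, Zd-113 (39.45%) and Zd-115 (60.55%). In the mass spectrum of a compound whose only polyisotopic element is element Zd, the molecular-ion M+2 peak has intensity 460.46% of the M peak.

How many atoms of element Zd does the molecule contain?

3

With n Zd atoms, P(M+2)/P(M) = C(n,1)·p^(n−1)q / p^n = n·q/p = n · 0.6055/0.3945.
n = 4.6046 × 0.3945/0.6055 = 3.00 ≈ 3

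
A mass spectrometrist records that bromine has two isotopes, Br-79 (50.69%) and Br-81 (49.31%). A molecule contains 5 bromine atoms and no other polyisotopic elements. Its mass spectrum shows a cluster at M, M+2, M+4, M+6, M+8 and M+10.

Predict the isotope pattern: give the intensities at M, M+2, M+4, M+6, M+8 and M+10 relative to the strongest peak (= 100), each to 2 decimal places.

10.57 : 51.40 : 100.00 : 97.28 : 47.31 : 9.21

The 5 Br atoms are independent, so intensities follow the terms of (0.5069 + 0.4931)^5.
P(M) = 0.5069^5 = 0.033467
P(M+2) = 5 × 0.5069^4 × 0.4931^1 = 0.162777
P(M+4) = 10 × 0.5069^3 × 0.4931^2 = 0.316692
P(M+6) = 10 × 0.5069^2 × 0.4931^3 = 0.308070
P(M+8) = 5 × 0.5069^1 × 0.4931^4 = 0.149842
P(M+10) = 0.4931^5 = 0.029152
The M+4 peak is largest (0.316692); scaling to 100 gives 10.57 : 51.40 : 100.00 : 97.28 : 47.31 : 9.21.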